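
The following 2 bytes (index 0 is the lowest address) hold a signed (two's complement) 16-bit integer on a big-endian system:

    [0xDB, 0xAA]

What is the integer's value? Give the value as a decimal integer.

-9302

Big-endian stores the most-significant byte at the lowest address.
The bytes are already most-significant first: 0xDBAA.
Top bit is set, so as a signed 16-bit value this is 0xDBAA − 2^16 = -9302.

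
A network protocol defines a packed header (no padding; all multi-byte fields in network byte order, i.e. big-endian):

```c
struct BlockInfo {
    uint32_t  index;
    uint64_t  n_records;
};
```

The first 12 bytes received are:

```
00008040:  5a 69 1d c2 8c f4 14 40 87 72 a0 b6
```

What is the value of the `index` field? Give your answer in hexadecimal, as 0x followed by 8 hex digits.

0x5A691DC2

`index` is the first field, at byte offset 0, occupying 4 bytes.
Bytes at offsets 0..3: 5A 69 1D C2.
Big-endian stores the most-significant byte at the lowest address.
The bytes are already most-significant first: 0x5A691DC2.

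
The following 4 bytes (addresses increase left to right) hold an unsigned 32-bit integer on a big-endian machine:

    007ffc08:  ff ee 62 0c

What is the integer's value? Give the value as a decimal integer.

4293812748

In big-endian order the high byte comes first in memory.
The bytes are already most-significant first: 0xFFEE620C.
0xFFEE620C = 4293812748.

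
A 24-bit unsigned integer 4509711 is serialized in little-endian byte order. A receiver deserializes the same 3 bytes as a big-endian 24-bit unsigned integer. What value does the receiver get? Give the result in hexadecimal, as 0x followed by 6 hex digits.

0x0FD044

4509711 in 24-bit hexadecimal is 0x44D00F.
Stored little-endian, the bytes at ascending addresses are 0F D0 44.
Read back as big-endian, the last byte is least significant, giving 0x0FD044.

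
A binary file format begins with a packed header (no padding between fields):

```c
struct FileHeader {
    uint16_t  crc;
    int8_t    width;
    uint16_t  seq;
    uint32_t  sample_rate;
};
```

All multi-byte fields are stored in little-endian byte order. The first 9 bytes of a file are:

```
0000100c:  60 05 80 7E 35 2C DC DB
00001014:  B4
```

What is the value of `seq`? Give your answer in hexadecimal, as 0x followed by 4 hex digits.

0x357E

`seq` follows `crc` (2 B), `width` (1 B), so it starts at offset 2 + 1 = 3 and occupies 2 bytes.
Bytes at offsets 3..4: 7E 35.
Little-endian stores the least-significant byte at the lowest address.
Reassemble most-significant byte first: 35 7E → 0x357E.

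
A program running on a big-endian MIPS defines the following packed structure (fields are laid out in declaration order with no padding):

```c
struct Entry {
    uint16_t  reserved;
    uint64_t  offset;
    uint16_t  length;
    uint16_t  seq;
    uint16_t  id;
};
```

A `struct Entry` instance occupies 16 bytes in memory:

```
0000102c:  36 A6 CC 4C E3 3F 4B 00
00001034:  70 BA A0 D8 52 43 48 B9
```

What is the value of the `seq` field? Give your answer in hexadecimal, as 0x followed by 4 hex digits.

0x5243

`seq` follows `reserved` (2 B), `offset` (8 B), `length` (2 B), so it starts at offset 2 + 8 + 2 = 12 and occupies 2 bytes.
Bytes at offsets 12..13: 52 43.
Big-endian stores the most-significant byte at the lowest address.
The bytes are already most-significant first: 0x5243.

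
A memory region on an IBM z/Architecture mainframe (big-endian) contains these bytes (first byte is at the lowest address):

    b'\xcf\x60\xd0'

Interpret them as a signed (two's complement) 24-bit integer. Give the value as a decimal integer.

Big-endian stores the most-significant byte at the lowest address.
The bytes are already most-significant first: 0xCF60D0.
Top bit is set, so as a signed 24-bit value this is 0xCF60D0 − 2^24 = -3186480.

-3186480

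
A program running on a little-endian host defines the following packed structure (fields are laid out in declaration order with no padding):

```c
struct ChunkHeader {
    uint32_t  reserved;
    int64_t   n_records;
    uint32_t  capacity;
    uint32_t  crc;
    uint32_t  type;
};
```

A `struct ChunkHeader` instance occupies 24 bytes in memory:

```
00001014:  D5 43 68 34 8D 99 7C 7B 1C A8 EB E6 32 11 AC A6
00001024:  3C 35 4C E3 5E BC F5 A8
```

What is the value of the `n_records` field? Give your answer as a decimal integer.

`n_records` follows `reserved` (4 bytes), so it starts at byte offset 4 and occupies 8 bytes.
Bytes at offsets 4..11: 8D 99 7C 7B 1C A8 EB E6.
Little-endian: lowest address holds the least-significant byte.
Reassemble most-significant byte first: E6 EB A8 1C 7B 7C 99 8D → 0xE6EBA81C7B7C998D.
Top bit is set, so as a signed 64-bit value this is 0xE6EBA81C7B7C998D − 2^64 = -1807165985174808179.

-1807165985174808179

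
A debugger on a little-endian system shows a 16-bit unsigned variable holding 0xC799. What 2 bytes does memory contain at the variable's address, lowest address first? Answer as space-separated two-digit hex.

Split into bytes (most-significant first): C7 99.
Little-endian: lowest address holds the least-significant byte.
So at ascending addresses the bytes are 99 C7.

99 C7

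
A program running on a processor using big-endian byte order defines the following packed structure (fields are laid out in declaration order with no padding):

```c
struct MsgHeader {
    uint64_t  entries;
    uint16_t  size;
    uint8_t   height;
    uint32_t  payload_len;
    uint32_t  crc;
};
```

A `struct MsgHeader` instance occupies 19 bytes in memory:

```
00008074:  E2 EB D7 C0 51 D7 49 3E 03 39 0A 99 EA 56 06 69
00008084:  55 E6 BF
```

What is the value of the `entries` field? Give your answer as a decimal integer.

`entries` is the first field, at byte offset 0, occupying 8 bytes.
Bytes at offsets 0..7: E2 EB D7 C0 51 D7 49 3E.
In big-endian order the high byte comes first in memory.
The bytes are already most-significant first: 0xE2EBD7C051D7493E.
0xE2EBD7C051D7493E = 16351400093105473854.

16351400093105473854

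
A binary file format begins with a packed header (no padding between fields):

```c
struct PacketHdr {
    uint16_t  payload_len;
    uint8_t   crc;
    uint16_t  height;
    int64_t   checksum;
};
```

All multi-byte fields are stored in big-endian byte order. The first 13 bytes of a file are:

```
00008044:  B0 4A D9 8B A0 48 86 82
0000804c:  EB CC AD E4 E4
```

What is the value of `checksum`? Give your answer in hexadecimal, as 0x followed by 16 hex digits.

0x488682EBCCADE4E4

`checksum` follows `payload_len` (2 B), `crc` (1 B), `height` (2 B), so it starts at offset 2 + 1 + 2 = 5 and occupies 8 bytes.
Bytes at offsets 5..12: 48 86 82 EB CC AD E4 E4.
In big-endian order the high byte comes first in memory.
The bytes are already most-significant first: 0x488682EBCCADE4E4.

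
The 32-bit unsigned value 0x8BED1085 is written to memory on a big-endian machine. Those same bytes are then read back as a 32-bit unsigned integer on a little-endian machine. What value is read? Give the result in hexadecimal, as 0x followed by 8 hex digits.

Stored big-endian, the bytes at ascending addresses are 8B ED 10 85.
Read back as little-endian, the first byte is least significant, giving 0x8510ED8B.

0x8510ED8B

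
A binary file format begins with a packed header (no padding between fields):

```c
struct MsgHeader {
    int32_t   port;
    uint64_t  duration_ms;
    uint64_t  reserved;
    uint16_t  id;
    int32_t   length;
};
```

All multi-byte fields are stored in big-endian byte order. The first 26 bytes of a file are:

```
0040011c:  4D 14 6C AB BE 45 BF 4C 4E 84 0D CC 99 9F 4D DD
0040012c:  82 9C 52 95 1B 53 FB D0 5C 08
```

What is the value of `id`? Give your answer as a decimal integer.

6995

`id` follows `port` (4 B), `duration_ms` (8 B), `reserved` (8 B), so it starts at offset 4 + 8 + 8 = 20 and occupies 2 bytes.
Bytes at offsets 20..21: 1B 53.
In big-endian order the high byte comes first in memory.
The bytes are already most-significant first: 0x1B53.
0x1B53 = 6995.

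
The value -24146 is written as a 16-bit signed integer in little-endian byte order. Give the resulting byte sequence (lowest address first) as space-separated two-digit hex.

Two's complement of -24146 in 16 bits: 24146 = 0x5E52; invert → 0xA1AD; add 1 → 0xA1AE.
Split into bytes (most-significant first): A1 AE.
In little-endian order the low byte comes first in memory.
So at ascending addresses the bytes are AE A1.

AE A1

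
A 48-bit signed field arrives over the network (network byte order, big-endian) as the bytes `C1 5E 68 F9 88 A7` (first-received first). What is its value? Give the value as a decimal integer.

In big-endian order the high byte comes first in memory.
The bytes are already most-significant first: 0xC15E68F988A7.
Top bit is set, so as a signed 48-bit value this is 0xC15E68F988A7 − 2^48 = -68863744440153.

-68863744440153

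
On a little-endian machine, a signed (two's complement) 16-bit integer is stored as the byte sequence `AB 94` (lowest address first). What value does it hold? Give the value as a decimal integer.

-27477

In little-endian order the low byte comes first in memory.
Reassemble most-significant byte first: 94 AB → 0x94AB.
Top bit is set, so as a signed 16-bit value this is 0x94AB − 2^16 = -27477.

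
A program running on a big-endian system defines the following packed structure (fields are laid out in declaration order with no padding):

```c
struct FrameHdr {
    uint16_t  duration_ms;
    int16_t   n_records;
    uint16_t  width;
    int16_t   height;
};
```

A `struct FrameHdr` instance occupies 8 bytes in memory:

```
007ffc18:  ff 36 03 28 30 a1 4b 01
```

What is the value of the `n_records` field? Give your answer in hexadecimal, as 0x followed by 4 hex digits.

`n_records` follows `duration_ms` (2 bytes), so it starts at byte offset 2 and occupies 2 bytes.
Bytes at offsets 2..3: 03 28.
Big-endian stores the most-significant byte at the lowest address.
The bytes are already most-significant first: 0x0328.

0x0328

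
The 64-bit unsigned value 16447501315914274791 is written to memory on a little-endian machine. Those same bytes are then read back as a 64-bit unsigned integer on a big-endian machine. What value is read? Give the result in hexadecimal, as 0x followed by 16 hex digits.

16447501315914274791 in 64-bit hexadecimal is 0xE441434DE1D717E7.
Stored little-endian, the bytes at ascending addresses are E7 17 D7 E1 4D 43 41 E4.
Read back as big-endian, the last byte is least significant, giving 0xE717D7E14D4341E4.

0xE717D7E14D4341E4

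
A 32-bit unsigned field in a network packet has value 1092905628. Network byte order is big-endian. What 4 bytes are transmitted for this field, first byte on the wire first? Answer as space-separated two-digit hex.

41 24 6A 9C

1092905628 in hexadecimal, padded to 32 bits, is 0x41246A9C.
Split into bytes (most-significant first): 41 24 6A 9C.
In big-endian order the high byte comes first in memory.
So the memory order matches the most-significant-first order: 41 24 6A 9C.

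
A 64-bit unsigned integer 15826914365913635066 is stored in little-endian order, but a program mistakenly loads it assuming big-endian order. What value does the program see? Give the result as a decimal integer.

15826914365913635066 in 64-bit hexadecimal is 0xDBA47EC2DECF18FA.
Stored little-endian, the bytes at ascending addresses are FA 18 CF DE C2 7E A4 DB.
Read back as big-endian, the last byte is least significant, giving 0xFA18CFDEC27EA4DB.
0xFA18CFDEC27EA4DB = 18021382464575808731.

18021382464575808731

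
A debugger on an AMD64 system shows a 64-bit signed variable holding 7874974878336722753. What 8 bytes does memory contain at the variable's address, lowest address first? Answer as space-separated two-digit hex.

41 A7 62 AE ED 87 49 6D

7874974878336722753 in hexadecimal, padded to 64 bits, is 0x6D4987EDAE62A741.
Split into bytes (most-significant first): 6D 49 87 ED AE 62 A7 41.
Little-endian: lowest address holds the least-significant byte.
So at ascending addresses the bytes are 41 A7 62 AE ED 87 49 6D.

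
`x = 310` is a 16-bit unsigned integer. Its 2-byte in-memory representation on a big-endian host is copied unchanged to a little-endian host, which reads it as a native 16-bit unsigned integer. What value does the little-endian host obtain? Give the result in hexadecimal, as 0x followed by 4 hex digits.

310 in 16-bit hexadecimal is 0x0136.
Stored big-endian, the bytes at ascending addresses are 01 36.
Read back as little-endian, the first byte is least significant, giving 0x3601.

0x3601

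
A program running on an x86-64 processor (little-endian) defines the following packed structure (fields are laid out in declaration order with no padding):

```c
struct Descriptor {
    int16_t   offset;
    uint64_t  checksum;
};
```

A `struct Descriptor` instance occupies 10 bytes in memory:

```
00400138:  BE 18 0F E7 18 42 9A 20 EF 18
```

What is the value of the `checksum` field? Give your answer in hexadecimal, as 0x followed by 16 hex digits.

`checksum` follows `offset` (2 bytes), so it starts at byte offset 2 and occupies 8 bytes.
Bytes at offsets 2..9: 0F E7 18 42 9A 20 EF 18.
Little-endian stores the least-significant byte at the lowest address.
Reassemble most-significant byte first: 18 EF 20 9A 42 18 E7 0F → 0x18EF209A4218E70F.

0x18EF209A4218E70F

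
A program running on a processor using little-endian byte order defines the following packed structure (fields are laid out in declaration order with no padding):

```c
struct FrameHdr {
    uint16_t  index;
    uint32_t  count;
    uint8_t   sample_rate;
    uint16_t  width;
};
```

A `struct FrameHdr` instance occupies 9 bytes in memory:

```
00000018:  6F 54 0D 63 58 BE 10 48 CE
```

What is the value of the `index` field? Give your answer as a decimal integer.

`index` is the first field, at byte offset 0, occupying 2 bytes.
Bytes at offsets 0..1: 6F 54.
Little-endian: lowest address holds the least-significant byte.
Reassemble most-significant byte first: 54 6F → 0x546F.
0x546F = 21615.

21615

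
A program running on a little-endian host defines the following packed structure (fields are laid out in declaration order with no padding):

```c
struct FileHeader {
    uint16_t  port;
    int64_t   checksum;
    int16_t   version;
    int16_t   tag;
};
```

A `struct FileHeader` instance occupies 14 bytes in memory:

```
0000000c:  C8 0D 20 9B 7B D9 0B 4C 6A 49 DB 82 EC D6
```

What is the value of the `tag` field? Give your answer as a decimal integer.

`tag` follows `port` (2 B), `checksum` (8 B), `version` (2 B), so it starts at offset 2 + 8 + 2 = 12 and occupies 2 bytes.
Bytes at offsets 12..13: EC D6.
Little-endian stores the least-significant byte at the lowest address.
Reassemble most-significant byte first: D6 EC → 0xD6EC.
Top bit is set, so as a signed 16-bit value this is 0xD6EC − 2^16 = -10516.

-10516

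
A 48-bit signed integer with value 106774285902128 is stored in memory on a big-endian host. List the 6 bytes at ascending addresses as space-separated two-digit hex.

61 1C 53 61 E1 30

106774285902128 in hexadecimal, padded to 48 bits, is 0x611C5361E130.
Split into bytes (most-significant first): 61 1C 53 61 E1 30.
Big-endian stores the most-significant byte at the lowest address.
So the memory order matches the most-significant-first order: 61 1C 53 61 E1 30.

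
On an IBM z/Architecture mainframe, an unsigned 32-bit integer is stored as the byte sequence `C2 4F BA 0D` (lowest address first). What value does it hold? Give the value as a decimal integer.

3260004877

Big-endian stores the most-significant byte at the lowest address.
The bytes are already most-significant first: 0xC24FBA0D.
0xC24FBA0D = 3260004877.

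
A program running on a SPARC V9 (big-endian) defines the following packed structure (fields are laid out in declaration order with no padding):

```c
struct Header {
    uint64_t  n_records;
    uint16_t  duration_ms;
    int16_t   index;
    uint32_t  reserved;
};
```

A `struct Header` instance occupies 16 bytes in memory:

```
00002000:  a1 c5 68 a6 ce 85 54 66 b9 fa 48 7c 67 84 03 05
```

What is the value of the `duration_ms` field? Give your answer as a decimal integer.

`duration_ms` follows `n_records` (8 bytes), so it starts at byte offset 8 and occupies 2 bytes.
Bytes at offsets 8..9: B9 FA.
Big-endian: lowest address holds the most-significant byte.
The bytes are already most-significant first: 0xB9FA.
0xB9FA = 47610.

47610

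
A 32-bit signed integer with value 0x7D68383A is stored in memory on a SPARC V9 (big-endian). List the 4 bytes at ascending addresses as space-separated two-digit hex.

7D 68 38 3A

Split into bytes (most-significant first): 7D 68 38 3A.
In big-endian order the high byte comes first in memory.
So the memory order matches the most-significant-first order: 7D 68 38 3A.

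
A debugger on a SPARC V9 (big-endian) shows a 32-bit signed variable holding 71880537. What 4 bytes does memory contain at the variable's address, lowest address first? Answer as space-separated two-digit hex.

71880537 in hexadecimal, padded to 32 bits, is 0x0448CF59.
Split into bytes (most-significant first): 04 48 CF 59.
Big-endian: lowest address holds the most-significant byte.
So the memory order matches the most-significant-first order: 04 48 CF 59.

04 48 CF 59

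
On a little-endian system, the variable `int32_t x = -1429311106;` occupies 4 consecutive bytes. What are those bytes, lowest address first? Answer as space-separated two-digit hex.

7E 71 CE AA

Two's complement of -1429311106 in 32 bits: 1429311106 = 0x55318E82; invert → 0xAACE717D; add 1 → 0xAACE717E.
Split into bytes (most-significant first): AA CE 71 7E.
Little-endian stores the least-significant byte at the lowest address.
So at ascending addresses the bytes are 7E 71 CE AA.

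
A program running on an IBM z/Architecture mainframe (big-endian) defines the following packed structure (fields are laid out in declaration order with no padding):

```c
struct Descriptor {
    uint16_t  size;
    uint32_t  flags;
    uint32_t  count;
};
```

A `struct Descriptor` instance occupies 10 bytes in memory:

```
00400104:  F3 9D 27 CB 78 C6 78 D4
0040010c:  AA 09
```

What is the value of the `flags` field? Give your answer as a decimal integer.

`flags` follows `size` (2 bytes), so it starts at byte offset 2 and occupies 4 bytes.
Bytes at offsets 2..5: 27 CB 78 C6.
Big-endian: lowest address holds the most-significant byte.
The bytes are already most-significant first: 0x27CB78C6.
0x27CB78C6 = 667646150.

667646150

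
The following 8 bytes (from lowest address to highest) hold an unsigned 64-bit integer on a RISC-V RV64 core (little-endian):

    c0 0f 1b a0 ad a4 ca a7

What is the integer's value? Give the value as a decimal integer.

12090657215251943360

Little-endian stores the least-significant byte at the lowest address.
Reassemble most-significant byte first: A7 CA A4 AD A0 1B 0F C0 → 0xA7CAA4ADA01B0FC0.
0xA7CAA4ADA01B0FC0 = 12090657215251943360.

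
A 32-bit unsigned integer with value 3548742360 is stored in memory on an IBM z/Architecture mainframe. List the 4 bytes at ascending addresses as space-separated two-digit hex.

3548742360 in hexadecimal, padded to 32 bits, is 0xD38582D8.
Split into bytes (most-significant first): D3 85 82 D8.
Big-endian: lowest address holds the most-significant byte.
So the memory order matches the most-significant-first order: D3 85 82 D8.

D3 85 82 D8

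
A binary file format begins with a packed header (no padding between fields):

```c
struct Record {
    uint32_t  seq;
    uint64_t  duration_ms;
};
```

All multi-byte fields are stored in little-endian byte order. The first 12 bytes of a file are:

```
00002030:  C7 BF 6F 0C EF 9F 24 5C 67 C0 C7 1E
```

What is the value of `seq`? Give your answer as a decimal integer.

`seq` is the first field, at byte offset 0, occupying 4 bytes.
Bytes at offsets 0..3: C7 BF 6F 0C.
In little-endian order the low byte comes first in memory.
Reassemble most-significant byte first: 0C 6F BF C7 → 0x0C6FBFC7.
0x0C6FBFC7 = 208650183.

208650183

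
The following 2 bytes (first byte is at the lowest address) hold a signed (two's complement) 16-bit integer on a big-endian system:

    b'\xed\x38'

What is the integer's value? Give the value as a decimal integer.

Big-endian: lowest address holds the most-significant byte.
The bytes are already most-significant first: 0xED38.
Top bit is set, so as a signed 16-bit value this is 0xED38 − 2^16 = -4808.

-4808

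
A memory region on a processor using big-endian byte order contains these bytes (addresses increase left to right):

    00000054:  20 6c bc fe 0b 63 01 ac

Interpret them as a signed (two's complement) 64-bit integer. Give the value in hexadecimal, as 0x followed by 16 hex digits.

In big-endian order the high byte comes first in memory.
The bytes are already most-significant first: 0x206CBCFE0B6301AC.

0x206CBCFE0B6301AC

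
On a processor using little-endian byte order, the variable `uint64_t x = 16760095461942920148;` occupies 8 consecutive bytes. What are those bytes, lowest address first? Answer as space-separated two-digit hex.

D4 83 BE 1A 06 D2 97 E8

16760095461942920148 in hexadecimal, padded to 64 bits, is 0xE897D2061ABE83D4.
Split into bytes (most-significant first): E8 97 D2 06 1A BE 83 D4.
Little-endian stores the least-significant byte at the lowest address.
So at ascending addresses the bytes are D4 83 BE 1A 06 D2 97 E8.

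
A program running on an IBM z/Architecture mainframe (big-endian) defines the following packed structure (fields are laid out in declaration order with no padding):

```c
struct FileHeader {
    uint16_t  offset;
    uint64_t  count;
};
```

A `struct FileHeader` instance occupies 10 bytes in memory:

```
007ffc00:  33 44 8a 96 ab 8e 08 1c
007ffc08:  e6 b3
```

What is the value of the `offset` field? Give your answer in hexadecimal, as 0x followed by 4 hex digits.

`offset` is the first field, at byte offset 0, occupying 2 bytes.
Bytes at offsets 0..1: 33 44.
Big-endian: lowest address holds the most-significant byte.
The bytes are already most-significant first: 0x3344.

0x3344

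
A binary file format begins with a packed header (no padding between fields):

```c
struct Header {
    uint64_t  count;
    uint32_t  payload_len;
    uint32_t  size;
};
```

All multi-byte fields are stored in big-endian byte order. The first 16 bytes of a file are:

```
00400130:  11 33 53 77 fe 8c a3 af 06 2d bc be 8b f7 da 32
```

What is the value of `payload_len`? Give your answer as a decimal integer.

103660734

`payload_len` follows `count` (8 bytes), so it starts at byte offset 8 and occupies 4 bytes.
Bytes at offsets 8..11: 06 2D BC BE.
In big-endian order the high byte comes first in memory.
The bytes are already most-significant first: 0x062DBCBE.
0x062DBCBE = 103660734.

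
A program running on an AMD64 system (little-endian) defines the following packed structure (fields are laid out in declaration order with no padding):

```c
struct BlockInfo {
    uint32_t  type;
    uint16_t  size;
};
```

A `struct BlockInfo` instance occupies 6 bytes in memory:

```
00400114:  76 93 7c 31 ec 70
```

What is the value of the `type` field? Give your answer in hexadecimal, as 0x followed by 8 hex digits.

`type` is the first field, at byte offset 0, occupying 4 bytes.
Bytes at offsets 0..3: 76 93 7C 31.
Little-endian: lowest address holds the least-significant byte.
Reassemble most-significant byte first: 31 7C 93 76 → 0x317C9376.

0x317C9376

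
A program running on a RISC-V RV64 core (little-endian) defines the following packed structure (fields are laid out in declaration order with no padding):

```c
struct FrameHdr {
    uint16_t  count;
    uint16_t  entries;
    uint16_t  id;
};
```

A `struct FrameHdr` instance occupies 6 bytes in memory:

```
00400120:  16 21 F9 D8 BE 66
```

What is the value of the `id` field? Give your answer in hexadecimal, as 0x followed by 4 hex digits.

0x66BE

`id` follows `count` (2 B), `entries` (2 B), so it starts at offset 2 + 2 = 4 and occupies 2 bytes.
Bytes at offsets 4..5: BE 66.
Little-endian: lowest address holds the least-significant byte.
Reassemble most-significant byte first: 66 BE → 0x66BE.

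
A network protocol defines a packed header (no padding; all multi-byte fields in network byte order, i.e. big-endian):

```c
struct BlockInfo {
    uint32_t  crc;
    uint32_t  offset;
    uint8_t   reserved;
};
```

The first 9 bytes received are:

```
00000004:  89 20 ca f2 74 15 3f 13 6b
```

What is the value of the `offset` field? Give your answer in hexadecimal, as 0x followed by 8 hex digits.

`offset` follows `crc` (4 bytes), so it starts at byte offset 4 and occupies 4 bytes.
Bytes at offsets 4..7: 74 15 3F 13.
In big-endian order the high byte comes first in memory.
The bytes are already most-significant first: 0x74153F13.

0x74153F13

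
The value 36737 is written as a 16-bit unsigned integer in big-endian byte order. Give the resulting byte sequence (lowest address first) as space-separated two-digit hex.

36737 in hexadecimal, padded to 16 bits, is 0x8F81.
Split into bytes (most-significant first): 8F 81.
Big-endian stores the most-significant byte at the lowest address.
So the memory order matches the most-significant-first order: 8F 81.

8F 81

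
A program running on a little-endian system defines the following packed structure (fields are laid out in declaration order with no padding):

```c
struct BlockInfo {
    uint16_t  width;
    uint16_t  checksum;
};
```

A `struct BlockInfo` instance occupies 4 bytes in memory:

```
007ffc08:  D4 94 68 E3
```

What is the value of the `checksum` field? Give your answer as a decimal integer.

58216

`checksum` follows `width` (2 bytes), so it starts at byte offset 2 and occupies 2 bytes.
Bytes at offsets 2..3: 68 E3.
Little-endian: lowest address holds the least-significant byte.
Reassemble most-significant byte first: E3 68 → 0xE368.
0xE368 = 58216.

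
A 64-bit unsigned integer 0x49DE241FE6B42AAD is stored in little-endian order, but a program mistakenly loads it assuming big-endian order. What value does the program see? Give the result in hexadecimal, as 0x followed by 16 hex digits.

0xAD2AB4E61F24DE49

Stored little-endian, the bytes at ascending addresses are AD 2A B4 E6 1F 24 DE 49.
Read back as big-endian, the last byte is least significant, giving 0xAD2AB4E61F24DE49.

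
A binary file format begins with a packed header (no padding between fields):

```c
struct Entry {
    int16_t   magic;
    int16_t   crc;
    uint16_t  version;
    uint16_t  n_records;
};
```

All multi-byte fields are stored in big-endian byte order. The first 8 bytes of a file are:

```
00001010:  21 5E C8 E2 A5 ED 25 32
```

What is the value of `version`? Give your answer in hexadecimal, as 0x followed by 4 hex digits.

0xA5ED

`version` follows `magic` (2 B), `crc` (2 B), so it starts at offset 2 + 2 = 4 and occupies 2 bytes.
Bytes at offsets 4..5: A5 ED.
Big-endian stores the most-significant byte at the lowest address.
The bytes are already most-significant first: 0xA5ED.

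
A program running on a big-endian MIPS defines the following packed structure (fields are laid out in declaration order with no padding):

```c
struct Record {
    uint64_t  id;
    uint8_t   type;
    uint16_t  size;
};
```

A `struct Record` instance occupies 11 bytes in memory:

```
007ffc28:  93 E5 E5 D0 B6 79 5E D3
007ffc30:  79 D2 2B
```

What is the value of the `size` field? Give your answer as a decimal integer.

53803

`size` follows `id` (8 B), `type` (1 B), so it starts at offset 8 + 1 = 9 and occupies 2 bytes.
Bytes at offsets 9..10: D2 2B.
Big-endian stores the most-significant byte at the lowest address.
The bytes are already most-significant first: 0xD22B.
0xD22B = 53803.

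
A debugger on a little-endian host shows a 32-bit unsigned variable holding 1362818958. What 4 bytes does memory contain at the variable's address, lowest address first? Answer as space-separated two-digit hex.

1362818958 in hexadecimal, padded to 32 bits, is 0x513AF78E.
Split into bytes (most-significant first): 51 3A F7 8E.
Little-endian stores the least-significant byte at the lowest address.
So at ascending addresses the bytes are 8E F7 3A 51.

8E F7 3A 51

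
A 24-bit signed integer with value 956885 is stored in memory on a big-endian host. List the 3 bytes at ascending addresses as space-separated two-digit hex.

0E 99 D5

956885 in hexadecimal, padded to 24 bits, is 0x0E99D5.
Split into bytes (most-significant first): 0E 99 D5.
Big-endian: lowest address holds the most-significant byte.
So the memory order matches the most-significant-first order: 0E 99 D5.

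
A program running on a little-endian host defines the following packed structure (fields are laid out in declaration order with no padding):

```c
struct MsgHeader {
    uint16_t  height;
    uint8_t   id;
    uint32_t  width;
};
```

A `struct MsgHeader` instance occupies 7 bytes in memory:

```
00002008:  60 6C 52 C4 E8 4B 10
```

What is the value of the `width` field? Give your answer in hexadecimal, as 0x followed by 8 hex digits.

`width` follows `height` (2 B), `id` (1 B), so it starts at offset 2 + 1 = 3 and occupies 4 bytes.
Bytes at offsets 3..6: C4 E8 4B 10.
Little-endian: lowest address holds the least-significant byte.
Reassemble most-significant byte first: 10 4B E8 C4 → 0x104BE8C4.

0x104BE8C4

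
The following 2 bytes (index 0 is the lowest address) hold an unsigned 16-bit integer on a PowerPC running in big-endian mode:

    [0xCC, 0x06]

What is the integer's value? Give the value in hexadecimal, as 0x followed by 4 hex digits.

0xCC06

Big-endian stores the most-significant byte at the lowest address.
The bytes are already most-significant first: 0xCC06.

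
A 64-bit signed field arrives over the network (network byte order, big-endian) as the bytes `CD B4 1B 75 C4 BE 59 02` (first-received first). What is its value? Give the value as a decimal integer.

-3624241607500474110

Big-endian stores the most-significant byte at the lowest address.
The bytes are already most-significant first: 0xCDB41B75C4BE5902.
Top bit is set, so as a signed 64-bit value this is 0xCDB41B75C4BE5902 − 2^64 = -3624241607500474110.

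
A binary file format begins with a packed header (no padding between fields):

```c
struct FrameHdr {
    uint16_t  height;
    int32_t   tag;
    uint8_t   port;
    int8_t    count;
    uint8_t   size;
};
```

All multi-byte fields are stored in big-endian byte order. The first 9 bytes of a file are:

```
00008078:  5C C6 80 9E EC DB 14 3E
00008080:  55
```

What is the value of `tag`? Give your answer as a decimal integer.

`tag` follows `height` (2 bytes), so it starts at byte offset 2 and occupies 4 bytes.
Bytes at offsets 2..5: 80 9E EC DB.
In big-endian order the high byte comes first in memory.
The bytes are already most-significant first: 0x809EECDB.
Top bit is set, so as a signed 32-bit value this is 0x809EECDB − 2^32 = -2137068325.

-2137068325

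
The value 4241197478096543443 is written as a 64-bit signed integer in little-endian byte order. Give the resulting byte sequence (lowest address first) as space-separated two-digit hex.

D3 1E 3A B0 A2 C2 DB 3A

4241197478096543443 in hexadecimal, padded to 64 bits, is 0x3ADBC2A2B03A1ED3.
Split into bytes (most-significant first): 3A DB C2 A2 B0 3A 1E D3.
Little-endian stores the least-significant byte at the lowest address.
So at ascending addresses the bytes are D3 1E 3A B0 A2 C2 DB 3A.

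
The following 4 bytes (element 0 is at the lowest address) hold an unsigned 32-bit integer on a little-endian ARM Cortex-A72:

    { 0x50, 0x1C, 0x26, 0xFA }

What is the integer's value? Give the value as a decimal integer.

Little-endian: lowest address holds the least-significant byte.
Reassemble most-significant byte first: FA 26 1C 50 → 0xFA261C50.
0xFA261C50 = 4196801616.

4196801616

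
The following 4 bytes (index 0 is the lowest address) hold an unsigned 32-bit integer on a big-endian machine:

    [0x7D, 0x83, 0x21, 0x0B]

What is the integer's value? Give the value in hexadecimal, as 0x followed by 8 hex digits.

Big-endian stores the most-significant byte at the lowest address.
The bytes are already most-significant first: 0x7D83210B.

0x7D83210B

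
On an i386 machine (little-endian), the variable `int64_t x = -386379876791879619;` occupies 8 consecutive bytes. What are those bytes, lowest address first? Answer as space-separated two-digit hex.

3D F8 75 97 8C 4D A3 FA

Two's complement of -386379876791879619 in 64 bits: 386379876791879619 = 0x055CB273688A07C3; invert → 0xFAA34D8C9775F83C; add 1 → 0xFAA34D8C9775F83D.
Split into bytes (most-significant first): FA A3 4D 8C 97 75 F8 3D.
Little-endian: lowest address holds the least-significant byte.
So at ascending addresses the bytes are 3D F8 75 97 8C 4D A3 FA.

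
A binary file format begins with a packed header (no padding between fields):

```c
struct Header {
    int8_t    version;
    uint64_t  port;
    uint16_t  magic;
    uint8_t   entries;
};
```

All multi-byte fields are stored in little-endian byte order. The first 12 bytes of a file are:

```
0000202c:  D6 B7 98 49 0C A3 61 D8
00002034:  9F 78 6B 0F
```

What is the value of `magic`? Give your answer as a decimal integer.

27512

`magic` follows `version` (1 B), `port` (8 B), so it starts at offset 1 + 8 = 9 and occupies 2 bytes.
Bytes at offsets 9..10: 78 6B.
Little-endian: lowest address holds the least-significant byte.
Reassemble most-significant byte first: 6B 78 → 0x6B78.
0x6B78 = 27512.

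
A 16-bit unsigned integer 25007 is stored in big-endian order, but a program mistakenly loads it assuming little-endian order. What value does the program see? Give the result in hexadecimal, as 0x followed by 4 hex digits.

0xAF61

25007 in 16-bit hexadecimal is 0x61AF.
Stored big-endian, the bytes at ascending addresses are 61 AF.
Read back as little-endian, the first byte is least significant, giving 0xAF61.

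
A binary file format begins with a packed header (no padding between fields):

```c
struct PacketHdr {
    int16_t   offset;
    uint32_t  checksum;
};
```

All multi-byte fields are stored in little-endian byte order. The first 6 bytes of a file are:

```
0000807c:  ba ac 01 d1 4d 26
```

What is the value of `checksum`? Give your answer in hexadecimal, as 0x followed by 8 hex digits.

`checksum` follows `offset` (2 bytes), so it starts at byte offset 2 and occupies 4 bytes.
Bytes at offsets 2..5: 01 D1 4D 26.
In little-endian order the low byte comes first in memory.
Reassemble most-significant byte first: 26 4D D1 01 → 0x264DD101.

0x264DD101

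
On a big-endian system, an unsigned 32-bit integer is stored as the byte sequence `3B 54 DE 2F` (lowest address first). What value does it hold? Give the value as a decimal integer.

Big-endian: lowest address holds the most-significant byte.
The bytes are already most-significant first: 0x3B54DE2F.
0x3B54DE2F = 995417647.

995417647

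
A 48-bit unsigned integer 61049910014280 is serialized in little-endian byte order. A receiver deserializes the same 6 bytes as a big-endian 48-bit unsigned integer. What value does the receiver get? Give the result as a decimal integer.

61049910014280 in 48-bit hexadecimal is 0x37864A333148.
Stored little-endian, the bytes at ascending addresses are 48 31 33 4A 86 37.
Read back as big-endian, the last byte is least significant, giving 0x4831334A8637.
0x4831334A8637 = 79376151119415.

79376151119415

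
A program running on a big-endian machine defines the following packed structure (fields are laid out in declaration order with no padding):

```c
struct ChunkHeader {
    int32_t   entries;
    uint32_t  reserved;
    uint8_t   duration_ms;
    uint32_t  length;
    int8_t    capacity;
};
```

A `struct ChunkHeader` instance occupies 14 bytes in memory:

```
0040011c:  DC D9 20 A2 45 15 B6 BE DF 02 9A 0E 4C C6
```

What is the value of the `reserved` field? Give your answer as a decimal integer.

1159050942

`reserved` follows `entries` (4 bytes), so it starts at byte offset 4 and occupies 4 bytes.
Bytes at offsets 4..7: 45 15 B6 BE.
In big-endian order the high byte comes first in memory.
The bytes are already most-significant first: 0x4515B6BE.
0x4515B6BE = 1159050942.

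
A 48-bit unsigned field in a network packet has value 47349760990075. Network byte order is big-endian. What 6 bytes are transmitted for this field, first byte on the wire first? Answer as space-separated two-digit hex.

47349760990075 in hexadecimal, padded to 48 bits, is 0x2B1079AF1B7B.
Split into bytes (most-significant first): 2B 10 79 AF 1B 7B.
Big-endian stores the most-significant byte at the lowest address.
So the memory order matches the most-significant-first order: 2B 10 79 AF 1B 7B.

2B 10 79 AF 1B 7B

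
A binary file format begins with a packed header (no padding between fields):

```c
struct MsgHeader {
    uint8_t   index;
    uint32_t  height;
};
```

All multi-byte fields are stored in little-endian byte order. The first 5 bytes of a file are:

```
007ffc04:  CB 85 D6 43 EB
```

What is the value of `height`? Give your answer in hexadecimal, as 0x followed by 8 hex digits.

0xEB43D685

`height` follows `index` (1 byte), so it starts at byte offset 1 and occupies 4 bytes.
Bytes at offsets 1..4: 85 D6 43 EB.
Little-endian: lowest address holds the least-significant byte.
Reassemble most-significant byte first: EB 43 D6 85 → 0xEB43D685.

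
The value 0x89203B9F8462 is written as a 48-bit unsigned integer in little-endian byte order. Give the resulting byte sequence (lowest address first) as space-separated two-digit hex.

62 84 9F 3B 20 89

Split into bytes (most-significant first): 89 20 3B 9F 84 62.
In little-endian order the low byte comes first in memory.
So at ascending addresses the bytes are 62 84 9F 3B 20 89.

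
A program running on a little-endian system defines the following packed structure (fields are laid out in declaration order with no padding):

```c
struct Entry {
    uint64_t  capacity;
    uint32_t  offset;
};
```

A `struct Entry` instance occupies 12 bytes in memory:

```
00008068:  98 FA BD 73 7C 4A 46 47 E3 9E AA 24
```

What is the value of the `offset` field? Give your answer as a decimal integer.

615161571

`offset` follows `capacity` (8 bytes), so it starts at byte offset 8 and occupies 4 bytes.
Bytes at offsets 8..11: E3 9E AA 24.
Little-endian: lowest address holds the least-significant byte.
Reassemble most-significant byte first: 24 AA 9E E3 → 0x24AA9EE3.
0x24AA9EE3 = 615161571.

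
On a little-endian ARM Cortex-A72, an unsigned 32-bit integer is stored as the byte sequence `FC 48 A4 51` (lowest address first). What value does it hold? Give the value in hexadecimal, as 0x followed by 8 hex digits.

0x51A448FC

Little-endian: lowest address holds the least-significant byte.
Reassemble most-significant byte first: 51 A4 48 FC → 0x51A448FC.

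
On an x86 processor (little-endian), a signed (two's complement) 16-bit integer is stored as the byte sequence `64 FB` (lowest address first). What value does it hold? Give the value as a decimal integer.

-1180

Little-endian stores the least-significant byte at the lowest address.
Reassemble most-significant byte first: FB 64 → 0xFB64.
Top bit is set, so as a signed 16-bit value this is 0xFB64 − 2^16 = -1180.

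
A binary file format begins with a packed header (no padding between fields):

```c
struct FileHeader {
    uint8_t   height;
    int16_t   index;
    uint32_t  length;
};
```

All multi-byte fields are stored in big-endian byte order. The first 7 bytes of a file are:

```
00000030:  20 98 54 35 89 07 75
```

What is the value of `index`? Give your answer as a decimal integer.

-26540

`index` follows `height` (1 byte), so it starts at byte offset 1 and occupies 2 bytes.
Bytes at offsets 1..2: 98 54.
Big-endian: lowest address holds the most-significant byte.
The bytes are already most-significant first: 0x9854.
Top bit is set, so as a signed 16-bit value this is 0x9854 − 2^16 = -26540.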